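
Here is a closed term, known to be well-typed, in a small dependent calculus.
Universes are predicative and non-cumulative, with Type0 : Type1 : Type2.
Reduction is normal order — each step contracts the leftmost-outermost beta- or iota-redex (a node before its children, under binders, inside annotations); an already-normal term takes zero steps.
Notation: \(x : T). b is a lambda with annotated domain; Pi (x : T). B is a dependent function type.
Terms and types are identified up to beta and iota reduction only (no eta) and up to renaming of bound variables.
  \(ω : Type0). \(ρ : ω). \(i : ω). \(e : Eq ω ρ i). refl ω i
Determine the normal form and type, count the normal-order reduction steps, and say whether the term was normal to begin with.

resulting normal form:
  \(ω : Type0). \(ρ : ω). \(i : ω). \(e : Eq ω ρ i). refl ω i
type:
  Pi (ω : Type0). Pi (ρ : ω). Pi (i : ω). Pi (e : Eq ω ρ i). Eq ω i i
reduction steps (normal order): 0
term was already normal: yes


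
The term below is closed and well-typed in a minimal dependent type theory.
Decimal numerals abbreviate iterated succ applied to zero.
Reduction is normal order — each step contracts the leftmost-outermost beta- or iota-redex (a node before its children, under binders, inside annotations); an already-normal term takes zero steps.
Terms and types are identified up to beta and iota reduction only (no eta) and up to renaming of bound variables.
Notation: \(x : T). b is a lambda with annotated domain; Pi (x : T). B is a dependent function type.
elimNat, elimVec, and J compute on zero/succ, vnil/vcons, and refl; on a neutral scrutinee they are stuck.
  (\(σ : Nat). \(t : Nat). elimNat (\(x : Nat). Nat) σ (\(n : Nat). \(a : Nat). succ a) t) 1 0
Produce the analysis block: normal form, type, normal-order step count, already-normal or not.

normal form:
  1
inferred type:
  Nat
reduction steps (normal order): 3
started in normal form: no
first contracted redex: a beta-redex


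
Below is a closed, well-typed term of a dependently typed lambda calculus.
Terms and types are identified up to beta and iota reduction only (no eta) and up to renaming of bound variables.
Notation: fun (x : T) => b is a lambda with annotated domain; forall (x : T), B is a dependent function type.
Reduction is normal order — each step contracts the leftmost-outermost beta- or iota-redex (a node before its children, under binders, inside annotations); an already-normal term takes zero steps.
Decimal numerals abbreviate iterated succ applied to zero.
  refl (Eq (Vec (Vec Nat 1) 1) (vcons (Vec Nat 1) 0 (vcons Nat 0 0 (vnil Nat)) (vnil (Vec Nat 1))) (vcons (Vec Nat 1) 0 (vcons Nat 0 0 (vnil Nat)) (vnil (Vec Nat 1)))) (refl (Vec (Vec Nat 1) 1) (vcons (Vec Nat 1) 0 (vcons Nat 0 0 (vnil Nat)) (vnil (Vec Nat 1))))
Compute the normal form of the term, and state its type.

resulting normal form:
  refl (Eq (Vec (Vec Nat 1) 1) (vcons (Vec Nat 1) 0 (vcons Nat 0 0 (vnil Nat)) (vnil (Vec Nat 1))) (vcons (Vec Nat 1) 0 (vcons Nat 0 0 (vnil Nat)) (vnil (Vec Nat 1)))) (refl (Vec (Vec Nat 1) 1) (vcons (Vec Nat 1) 0 (vcons Nat 0 0 (vnil Nat)) (vnil (Vec Nat 1))))
inferred type:
  Eq (Eq (Vec (Vec Nat 1) 1) (vcons (Vec Nat 1) 0 (vcons Nat 0 0 (vnil Nat)) (vnil (Vec Nat 1))) (vcons (Vec Nat 1) 0 (vcons Nat 0 0 (vnil Nat)) (vnil (Vec Nat 1)))) (refl (Vec (Vec Nat 1) 1) (vcons (Vec Nat 1) 0 (vcons Nat 0 0 (vnil Nat)) (vnil (Vec Nat 1)))) (refl (Vec (Vec Nat 1) 1) (vcons (Vec Nat 1) 0 (vcons Nat 0 0 (vnil Nat)) (vnil (Vec Nat 1))))
observation: no redex remains anywhere in the term; it is its own normal form.


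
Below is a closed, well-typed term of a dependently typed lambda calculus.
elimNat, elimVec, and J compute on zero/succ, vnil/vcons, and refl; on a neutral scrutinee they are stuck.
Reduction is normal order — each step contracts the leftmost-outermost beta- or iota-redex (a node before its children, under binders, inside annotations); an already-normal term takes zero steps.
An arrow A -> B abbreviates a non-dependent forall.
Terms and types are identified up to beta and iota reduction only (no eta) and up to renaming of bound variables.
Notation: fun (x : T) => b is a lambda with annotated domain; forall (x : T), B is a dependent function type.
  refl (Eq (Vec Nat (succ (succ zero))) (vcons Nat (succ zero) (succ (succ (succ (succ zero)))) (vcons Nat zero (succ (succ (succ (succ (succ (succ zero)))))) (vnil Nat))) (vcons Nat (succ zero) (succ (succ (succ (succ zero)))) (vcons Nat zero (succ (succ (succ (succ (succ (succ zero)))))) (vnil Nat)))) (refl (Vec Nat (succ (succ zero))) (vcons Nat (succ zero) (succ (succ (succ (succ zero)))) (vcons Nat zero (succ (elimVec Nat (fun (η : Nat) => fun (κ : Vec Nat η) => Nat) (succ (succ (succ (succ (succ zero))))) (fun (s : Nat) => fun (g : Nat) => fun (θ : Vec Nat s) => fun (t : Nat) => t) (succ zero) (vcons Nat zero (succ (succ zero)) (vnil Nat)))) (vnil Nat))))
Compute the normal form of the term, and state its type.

resulting normal form:
  refl (Eq (Vec Nat (succ (succ zero))) (vcons Nat (succ zero) (succ (succ (succ (succ zero)))) (vcons Nat zero (succ (succ (succ (succ (succ (succ zero)))))) (vnil Nat))) (vcons Nat (succ zero) (succ (succ (succ (succ zero)))) (vcons Nat zero (succ (succ (succ (succ (succ (succ zero)))))) (vnil Nat)))) (refl (Vec Nat (succ (succ zero))) (vcons Nat (succ zero) (succ (succ (succ (succ zero)))) (vcons Nat zero (succ (succ (succ (succ (succ (succ zero)))))) (vnil Nat))))
type:
  Eq (Eq (Vec Nat (succ (succ zero))) (vcons Nat (succ zero) (succ (succ (succ (succ zero)))) (vcons Nat zero (succ (succ (succ (succ (succ (succ zero)))))) (vnil Nat))) (vcons Nat (succ zero) (succ (succ (succ (succ zero)))) (vcons Nat zero (succ (succ (succ (succ (succ (succ zero)))))) (vnil Nat)))) (refl (Vec Nat (succ (succ zero))) (vcons Nat (succ zero) (succ (succ (succ (succ zero)))) (vcons Nat zero (succ (succ (succ (succ (succ (succ zero)))))) (vnil Nat)))) (refl (Vec Nat (succ (succ zero))) (vcons Nat (succ zero) (succ (succ (succ (succ zero)))) (vcons Nat zero (succ (succ (succ (succ (succ (succ zero)))))) (vnil Nat))))
observation: the term reaches its normal form after 6 normal-order steps.


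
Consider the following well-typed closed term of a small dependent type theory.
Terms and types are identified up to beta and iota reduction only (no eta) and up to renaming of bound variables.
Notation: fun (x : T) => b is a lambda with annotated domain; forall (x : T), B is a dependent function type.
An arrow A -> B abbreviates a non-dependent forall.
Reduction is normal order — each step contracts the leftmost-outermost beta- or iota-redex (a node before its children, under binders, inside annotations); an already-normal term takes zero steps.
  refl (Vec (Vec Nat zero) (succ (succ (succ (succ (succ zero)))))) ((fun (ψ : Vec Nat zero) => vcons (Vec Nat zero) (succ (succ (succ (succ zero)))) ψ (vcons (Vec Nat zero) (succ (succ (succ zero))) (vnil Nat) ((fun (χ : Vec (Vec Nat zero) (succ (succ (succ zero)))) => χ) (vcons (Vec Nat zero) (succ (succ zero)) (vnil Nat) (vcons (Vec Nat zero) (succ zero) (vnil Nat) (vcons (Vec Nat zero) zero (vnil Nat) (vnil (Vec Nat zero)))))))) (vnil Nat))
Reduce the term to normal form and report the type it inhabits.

resulting normal form:
  refl (Vec (Vec Nat zero) (succ (succ (succ (succ (succ zero)))))) (vcons (Vec Nat zero) (succ (succ (succ (succ zero)))) (vnil Nat) (vcons (Vec Nat zero) (succ (succ (succ zero))) (vnil Nat) (vcons (Vec Nat zero) (succ (succ zero)) (vnil Nat) (vcons (Vec Nat zero) (succ zero) (vnil Nat) (vcons (Vec Nat zero) zero (vnil Nat) (vnil (Vec Nat zero)))))))
inferred type:
  Eq (Vec (Vec Nat zero) (succ (succ (succ (succ (succ zero)))))) (vcons (Vec Nat zero) (succ (succ (succ (succ zero)))) (vnil Nat) (vcons (Vec Nat zero) (succ (succ (succ zero))) (vnil Nat) (vcons (Vec Nat zero) (succ (succ zero)) (vnil Nat) (vcons (Vec Nat zero) (succ zero) (vnil Nat) (vcons (Vec Nat zero) zero (vnil Nat) (vnil (Vec Nat zero))))))) (vcons (Vec Nat zero) (succ (succ (succ (succ zero)))) (vnil Nat) (vcons (Vec Nat zero) (succ (succ (succ zero))) (vnil Nat) (vcons (Vec Nat zero) (succ (succ zero)) (vnil Nat) (vcons (Vec Nat zero) (succ zero) (vnil Nat) (vcons (Vec Nat zero) zero (vnil Nat) (vnil (Vec Nat zero)))))))
observation: contracting a beta-redex first, the term normalizes in 2 steps.


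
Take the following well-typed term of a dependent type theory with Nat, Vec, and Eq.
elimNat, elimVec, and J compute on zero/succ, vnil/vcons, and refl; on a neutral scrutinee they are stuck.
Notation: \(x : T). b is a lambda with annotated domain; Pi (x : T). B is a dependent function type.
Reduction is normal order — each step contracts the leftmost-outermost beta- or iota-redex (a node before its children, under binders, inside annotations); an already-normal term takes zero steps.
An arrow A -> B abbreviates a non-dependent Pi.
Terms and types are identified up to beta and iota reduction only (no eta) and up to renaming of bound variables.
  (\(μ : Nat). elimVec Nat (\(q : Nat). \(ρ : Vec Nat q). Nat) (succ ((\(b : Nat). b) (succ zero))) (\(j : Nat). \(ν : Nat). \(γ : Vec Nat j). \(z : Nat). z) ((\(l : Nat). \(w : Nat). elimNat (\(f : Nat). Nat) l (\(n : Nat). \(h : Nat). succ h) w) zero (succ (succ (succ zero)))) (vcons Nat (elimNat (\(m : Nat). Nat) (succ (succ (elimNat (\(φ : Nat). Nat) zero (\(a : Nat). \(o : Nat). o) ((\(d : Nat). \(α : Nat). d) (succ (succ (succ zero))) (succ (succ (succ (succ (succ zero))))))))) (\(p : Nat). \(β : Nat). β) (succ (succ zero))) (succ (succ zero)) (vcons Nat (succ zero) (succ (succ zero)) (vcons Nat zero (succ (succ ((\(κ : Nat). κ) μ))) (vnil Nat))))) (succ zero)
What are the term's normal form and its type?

normal form:
  succ (succ zero)
inferred type:
  Nat


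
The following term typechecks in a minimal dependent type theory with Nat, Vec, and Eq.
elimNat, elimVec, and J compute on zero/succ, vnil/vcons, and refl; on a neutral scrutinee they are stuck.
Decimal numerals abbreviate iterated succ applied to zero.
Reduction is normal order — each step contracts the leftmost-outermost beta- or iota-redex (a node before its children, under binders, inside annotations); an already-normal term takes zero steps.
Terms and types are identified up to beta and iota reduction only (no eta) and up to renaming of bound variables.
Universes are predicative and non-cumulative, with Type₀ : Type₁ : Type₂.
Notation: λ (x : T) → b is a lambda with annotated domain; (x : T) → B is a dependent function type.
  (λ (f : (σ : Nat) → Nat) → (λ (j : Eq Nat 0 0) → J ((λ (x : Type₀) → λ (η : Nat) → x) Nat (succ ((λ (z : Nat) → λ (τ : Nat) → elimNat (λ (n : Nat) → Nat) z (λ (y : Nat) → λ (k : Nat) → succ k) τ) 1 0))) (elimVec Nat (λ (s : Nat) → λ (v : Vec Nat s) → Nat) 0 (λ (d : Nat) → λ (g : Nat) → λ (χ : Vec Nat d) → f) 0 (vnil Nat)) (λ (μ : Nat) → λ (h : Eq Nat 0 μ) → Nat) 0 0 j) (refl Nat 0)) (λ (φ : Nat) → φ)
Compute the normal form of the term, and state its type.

reduced normal form:
  0
inferred type:
  Nat


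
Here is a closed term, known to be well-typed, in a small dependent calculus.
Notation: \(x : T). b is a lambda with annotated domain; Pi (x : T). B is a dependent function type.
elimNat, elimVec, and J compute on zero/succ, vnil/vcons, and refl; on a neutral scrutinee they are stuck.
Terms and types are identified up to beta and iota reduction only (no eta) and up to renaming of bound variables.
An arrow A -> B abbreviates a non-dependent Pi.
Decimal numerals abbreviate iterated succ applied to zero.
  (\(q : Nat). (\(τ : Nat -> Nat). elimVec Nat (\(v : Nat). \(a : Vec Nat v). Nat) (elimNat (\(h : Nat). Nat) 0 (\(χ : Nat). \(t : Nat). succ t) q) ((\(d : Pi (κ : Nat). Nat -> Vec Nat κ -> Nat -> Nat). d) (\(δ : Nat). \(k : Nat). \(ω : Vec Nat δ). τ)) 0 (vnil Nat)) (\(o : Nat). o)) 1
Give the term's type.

type:
  Nat


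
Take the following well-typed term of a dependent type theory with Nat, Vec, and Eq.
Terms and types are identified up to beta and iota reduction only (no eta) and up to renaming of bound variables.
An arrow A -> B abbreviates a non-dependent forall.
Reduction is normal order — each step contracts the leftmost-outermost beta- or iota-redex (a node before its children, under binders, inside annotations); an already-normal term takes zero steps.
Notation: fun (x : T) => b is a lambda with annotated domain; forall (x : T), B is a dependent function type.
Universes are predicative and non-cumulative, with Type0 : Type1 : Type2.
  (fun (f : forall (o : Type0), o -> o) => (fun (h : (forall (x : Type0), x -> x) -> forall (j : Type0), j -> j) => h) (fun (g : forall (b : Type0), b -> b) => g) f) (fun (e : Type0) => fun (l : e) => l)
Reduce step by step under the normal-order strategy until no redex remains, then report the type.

reduction (normal order):
  (fun (f : forall (o : Type0), o -> o) => (fun (h : (forall (x : Type0), x -> x) -> forall (j : Type0), j -> j) => h) (fun (g : forall (b : Type0), b -> b) => g) f) (fun (e : Type0) => fun (l : e) => l)
  ~> (fun (f : (forall (o : Type0), o -> o) -> forall (h : Type0), h -> h) => f) (fun (x : forall (j : Type0), j -> j) => x) (fun (g : Type0) => fun (b : g) => b)
  ~> (fun (f : forall (o : Type0), o -> o) => f) (fun (h : Type0) => fun (x : h) => x)
  ~> fun (f : Type0) => fun (o : f) => o
the term's type:
  forall (f : Type0), f -> f


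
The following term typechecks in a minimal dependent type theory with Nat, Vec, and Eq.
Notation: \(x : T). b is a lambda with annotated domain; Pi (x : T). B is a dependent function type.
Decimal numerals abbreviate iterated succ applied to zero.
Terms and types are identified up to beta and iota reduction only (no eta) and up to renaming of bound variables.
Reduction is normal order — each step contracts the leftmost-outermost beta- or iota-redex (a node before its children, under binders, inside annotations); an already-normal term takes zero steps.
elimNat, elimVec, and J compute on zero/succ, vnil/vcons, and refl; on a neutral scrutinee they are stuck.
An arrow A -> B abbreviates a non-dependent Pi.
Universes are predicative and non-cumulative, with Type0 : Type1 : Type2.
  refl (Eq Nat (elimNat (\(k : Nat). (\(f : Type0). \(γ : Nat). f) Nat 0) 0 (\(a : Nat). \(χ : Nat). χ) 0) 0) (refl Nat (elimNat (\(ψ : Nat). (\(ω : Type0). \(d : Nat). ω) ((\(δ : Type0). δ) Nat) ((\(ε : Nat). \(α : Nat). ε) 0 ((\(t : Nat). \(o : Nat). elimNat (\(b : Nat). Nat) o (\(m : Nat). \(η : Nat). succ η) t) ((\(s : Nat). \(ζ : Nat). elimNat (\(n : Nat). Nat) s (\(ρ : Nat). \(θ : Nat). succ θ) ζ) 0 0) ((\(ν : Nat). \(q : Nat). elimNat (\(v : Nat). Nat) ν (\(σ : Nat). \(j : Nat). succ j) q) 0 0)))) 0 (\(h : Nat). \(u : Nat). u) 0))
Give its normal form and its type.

normal form:
  refl (Eq Nat 0 0) (refl Nat 0)
the term's type:
  Eq (Eq Nat 0 0) (refl Nat 0) (refl Nat 0)
observation: contracting an elimNat iota-redex first, the term normalizes in 2 steps.


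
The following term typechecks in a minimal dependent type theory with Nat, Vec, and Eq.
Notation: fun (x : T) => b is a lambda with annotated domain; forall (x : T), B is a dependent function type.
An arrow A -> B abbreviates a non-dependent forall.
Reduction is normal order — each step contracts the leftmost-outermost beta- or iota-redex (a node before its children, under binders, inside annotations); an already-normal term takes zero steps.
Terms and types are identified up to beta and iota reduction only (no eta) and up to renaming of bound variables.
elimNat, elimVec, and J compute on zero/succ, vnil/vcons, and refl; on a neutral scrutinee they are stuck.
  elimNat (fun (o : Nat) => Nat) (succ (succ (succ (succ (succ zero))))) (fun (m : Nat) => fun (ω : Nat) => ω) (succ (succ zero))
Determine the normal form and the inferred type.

normal form:
  succ (succ (succ (succ (succ zero))))
type:
  Nat


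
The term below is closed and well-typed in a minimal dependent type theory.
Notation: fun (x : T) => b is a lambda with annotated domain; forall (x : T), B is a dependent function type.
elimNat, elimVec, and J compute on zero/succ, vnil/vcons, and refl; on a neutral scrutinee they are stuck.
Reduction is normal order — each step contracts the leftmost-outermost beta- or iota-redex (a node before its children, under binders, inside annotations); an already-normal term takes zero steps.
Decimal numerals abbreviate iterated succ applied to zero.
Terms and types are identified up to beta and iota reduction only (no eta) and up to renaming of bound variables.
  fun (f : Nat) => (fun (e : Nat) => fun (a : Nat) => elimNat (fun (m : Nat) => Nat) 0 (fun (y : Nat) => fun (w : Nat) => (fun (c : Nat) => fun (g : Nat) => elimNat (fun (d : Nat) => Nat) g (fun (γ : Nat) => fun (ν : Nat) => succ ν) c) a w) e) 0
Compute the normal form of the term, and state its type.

normal form:
  fun (f : Nat) => fun (e : Nat) => 0
the term's type:
  forall (f : Nat), forall (e : Nat), Nat


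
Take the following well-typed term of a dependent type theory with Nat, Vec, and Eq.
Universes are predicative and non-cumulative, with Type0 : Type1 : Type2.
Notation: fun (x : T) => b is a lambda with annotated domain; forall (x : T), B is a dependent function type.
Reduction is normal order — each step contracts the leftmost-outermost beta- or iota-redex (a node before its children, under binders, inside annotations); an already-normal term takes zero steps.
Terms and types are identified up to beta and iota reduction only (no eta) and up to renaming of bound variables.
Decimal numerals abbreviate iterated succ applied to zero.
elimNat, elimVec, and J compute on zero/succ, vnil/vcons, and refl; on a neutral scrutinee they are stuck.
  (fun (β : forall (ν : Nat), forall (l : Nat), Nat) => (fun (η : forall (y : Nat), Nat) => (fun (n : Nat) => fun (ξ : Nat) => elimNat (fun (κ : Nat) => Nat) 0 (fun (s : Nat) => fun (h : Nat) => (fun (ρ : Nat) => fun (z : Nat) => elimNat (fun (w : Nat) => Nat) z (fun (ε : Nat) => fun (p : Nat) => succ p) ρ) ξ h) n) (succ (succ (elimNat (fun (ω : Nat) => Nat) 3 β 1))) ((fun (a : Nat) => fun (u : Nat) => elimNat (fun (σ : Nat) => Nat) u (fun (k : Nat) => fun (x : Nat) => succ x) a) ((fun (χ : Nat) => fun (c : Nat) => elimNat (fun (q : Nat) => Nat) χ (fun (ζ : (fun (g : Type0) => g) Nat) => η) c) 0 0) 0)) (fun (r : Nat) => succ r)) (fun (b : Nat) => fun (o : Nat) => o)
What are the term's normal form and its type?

normal form:
  0
inferred type:
  Nat
observation: contracting a beta-redex first, the term normalizes in 51 steps.


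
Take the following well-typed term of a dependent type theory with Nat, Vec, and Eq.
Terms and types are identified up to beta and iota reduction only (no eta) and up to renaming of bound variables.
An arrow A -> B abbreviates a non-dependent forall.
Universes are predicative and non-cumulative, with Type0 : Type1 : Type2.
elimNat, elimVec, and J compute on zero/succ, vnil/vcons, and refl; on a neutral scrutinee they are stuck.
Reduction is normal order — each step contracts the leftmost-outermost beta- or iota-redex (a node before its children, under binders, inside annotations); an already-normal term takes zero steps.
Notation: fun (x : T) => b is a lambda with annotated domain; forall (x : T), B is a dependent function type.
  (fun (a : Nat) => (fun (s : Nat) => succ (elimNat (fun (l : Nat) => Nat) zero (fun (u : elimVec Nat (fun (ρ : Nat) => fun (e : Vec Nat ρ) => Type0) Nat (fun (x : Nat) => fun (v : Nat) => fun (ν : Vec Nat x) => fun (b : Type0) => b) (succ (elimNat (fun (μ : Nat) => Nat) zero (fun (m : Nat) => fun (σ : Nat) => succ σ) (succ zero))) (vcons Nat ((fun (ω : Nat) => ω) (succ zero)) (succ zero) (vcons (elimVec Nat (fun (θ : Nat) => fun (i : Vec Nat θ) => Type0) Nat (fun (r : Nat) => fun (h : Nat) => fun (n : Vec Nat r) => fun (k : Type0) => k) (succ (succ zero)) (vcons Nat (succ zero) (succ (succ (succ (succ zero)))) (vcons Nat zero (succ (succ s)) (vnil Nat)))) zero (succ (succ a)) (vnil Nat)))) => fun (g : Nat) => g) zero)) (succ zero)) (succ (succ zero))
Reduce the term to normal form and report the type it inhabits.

resulting normal form:
  succ zero
type:
  Nat


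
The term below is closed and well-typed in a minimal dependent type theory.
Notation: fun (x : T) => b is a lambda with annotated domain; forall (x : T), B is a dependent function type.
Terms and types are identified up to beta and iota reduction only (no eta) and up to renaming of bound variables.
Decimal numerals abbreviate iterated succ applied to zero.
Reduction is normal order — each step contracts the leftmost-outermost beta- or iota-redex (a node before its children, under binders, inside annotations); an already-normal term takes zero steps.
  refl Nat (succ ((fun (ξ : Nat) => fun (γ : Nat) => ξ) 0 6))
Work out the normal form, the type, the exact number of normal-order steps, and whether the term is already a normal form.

normal form:
  refl Nat 1
type:
  Eq Nat 1 1
steps to reach normal form (normal order): 2
already normal: no
first redex: a beta-redex


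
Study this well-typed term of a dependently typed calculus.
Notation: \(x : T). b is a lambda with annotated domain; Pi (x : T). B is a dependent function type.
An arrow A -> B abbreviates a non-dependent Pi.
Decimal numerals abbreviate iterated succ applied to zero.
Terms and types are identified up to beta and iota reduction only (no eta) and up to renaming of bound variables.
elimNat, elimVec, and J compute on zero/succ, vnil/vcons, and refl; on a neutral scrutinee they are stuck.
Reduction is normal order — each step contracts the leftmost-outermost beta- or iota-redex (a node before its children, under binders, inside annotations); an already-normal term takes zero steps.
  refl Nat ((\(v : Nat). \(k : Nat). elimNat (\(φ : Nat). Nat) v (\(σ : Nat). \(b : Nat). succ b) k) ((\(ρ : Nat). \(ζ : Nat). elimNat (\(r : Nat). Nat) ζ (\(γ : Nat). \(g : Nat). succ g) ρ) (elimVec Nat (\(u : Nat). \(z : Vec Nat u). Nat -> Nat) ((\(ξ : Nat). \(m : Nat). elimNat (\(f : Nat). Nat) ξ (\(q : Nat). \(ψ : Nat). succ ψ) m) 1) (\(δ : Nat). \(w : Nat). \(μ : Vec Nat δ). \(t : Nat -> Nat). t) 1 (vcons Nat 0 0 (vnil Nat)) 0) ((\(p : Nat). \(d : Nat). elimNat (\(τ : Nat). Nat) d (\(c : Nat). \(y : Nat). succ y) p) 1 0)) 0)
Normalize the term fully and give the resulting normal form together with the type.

reduced normal form:
  refl Nat 2
inferred type:
  Eq Nat 2 2
observation: contracting a beta-redex first, the term normalizes in 24 steps.


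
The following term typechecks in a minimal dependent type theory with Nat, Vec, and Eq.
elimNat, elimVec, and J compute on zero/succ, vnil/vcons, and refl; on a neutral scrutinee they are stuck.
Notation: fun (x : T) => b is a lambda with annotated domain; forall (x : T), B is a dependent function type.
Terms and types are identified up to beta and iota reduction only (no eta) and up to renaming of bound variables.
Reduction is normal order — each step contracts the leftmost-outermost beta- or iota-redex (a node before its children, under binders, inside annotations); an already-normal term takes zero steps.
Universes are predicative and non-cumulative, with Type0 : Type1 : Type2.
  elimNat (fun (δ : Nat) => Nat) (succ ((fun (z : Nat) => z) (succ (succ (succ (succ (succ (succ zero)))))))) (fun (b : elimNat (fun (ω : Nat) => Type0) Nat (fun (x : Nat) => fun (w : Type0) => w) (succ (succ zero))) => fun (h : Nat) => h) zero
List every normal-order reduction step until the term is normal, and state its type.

normal-order reduction:
  elimNat (fun (δ : Nat) => Nat) (succ ((fun (z : Nat) => z) (succ (succ (succ (succ (succ (succ zero)))))))) (fun (b : elimNat (fun (ω : Nat) => Type0) Nat (fun (x : Nat) => fun (w : Type0) => w) (succ (succ zero))) => fun (h : Nat) => h) zero
  ~> succ ((fun (δ : Nat) => δ) (succ (succ (succ (succ (succ (succ zero)))))))
  ~> succ (succ (succ (succ (succ (succ (succ zero))))))
inferred type:
  Nat


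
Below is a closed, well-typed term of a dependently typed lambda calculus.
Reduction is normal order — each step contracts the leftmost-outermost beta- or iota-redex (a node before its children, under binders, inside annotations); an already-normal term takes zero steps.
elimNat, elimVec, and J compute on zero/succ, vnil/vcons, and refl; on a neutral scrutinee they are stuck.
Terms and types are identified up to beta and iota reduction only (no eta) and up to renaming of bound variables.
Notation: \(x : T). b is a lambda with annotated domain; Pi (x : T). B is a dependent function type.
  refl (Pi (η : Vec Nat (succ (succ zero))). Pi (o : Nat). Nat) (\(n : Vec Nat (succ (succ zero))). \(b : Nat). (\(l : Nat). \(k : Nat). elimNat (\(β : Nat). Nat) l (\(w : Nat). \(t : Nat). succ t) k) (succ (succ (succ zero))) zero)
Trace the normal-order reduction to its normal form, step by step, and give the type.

reduction (normal order):
  refl (Pi (η : Vec Nat (succ (succ zero))). Pi (o : Nat). Nat) (\(n : Vec Nat (succ (succ zero))). \(b : Nat). (\(l : Nat). \(k : Nat). elimNat (\(β : Nat). Nat) l (\(w : Nat). \(t : Nat). succ t) k) (succ (succ (succ zero))) zero)
  ~> refl (Pi (η : Vec Nat (succ (succ zero))). Pi (o : Nat). Nat) (\(n : Vec Nat (succ (succ zero))). \(b : Nat). (\(l : Nat). elimNat (\(k : Nat). Nat) (succ (succ (succ zero))) (\(β : Nat). \(w : Nat). succ w) l) zero)
  ~> refl (Pi (η : Vec Nat (succ (succ zero))). Pi (o : Nat). Nat) (\(n : Vec Nat (succ (succ zero))). \(b : Nat). elimNat (\(l : Nat). Nat) (succ (succ (succ zero))) (\(k : Nat). \(β : Nat). succ β) zero)
  ~> refl (Pi (η : Vec Nat (succ (succ zero))). Pi (o : Nat). Nat) (\(n : Vec Nat (succ (succ zero))). \(b : Nat). succ (succ (succ zero)))
inferred type:
  Eq (Pi (η : Vec Nat (succ (succ zero))). Pi (o : Nat). Nat) (\(n : Vec Nat (succ (succ zero))). \(b : Nat). succ (succ (succ zero))) (\(l : Vec Nat (succ (succ zero))). \(k : Nat). succ (succ (succ zero)))


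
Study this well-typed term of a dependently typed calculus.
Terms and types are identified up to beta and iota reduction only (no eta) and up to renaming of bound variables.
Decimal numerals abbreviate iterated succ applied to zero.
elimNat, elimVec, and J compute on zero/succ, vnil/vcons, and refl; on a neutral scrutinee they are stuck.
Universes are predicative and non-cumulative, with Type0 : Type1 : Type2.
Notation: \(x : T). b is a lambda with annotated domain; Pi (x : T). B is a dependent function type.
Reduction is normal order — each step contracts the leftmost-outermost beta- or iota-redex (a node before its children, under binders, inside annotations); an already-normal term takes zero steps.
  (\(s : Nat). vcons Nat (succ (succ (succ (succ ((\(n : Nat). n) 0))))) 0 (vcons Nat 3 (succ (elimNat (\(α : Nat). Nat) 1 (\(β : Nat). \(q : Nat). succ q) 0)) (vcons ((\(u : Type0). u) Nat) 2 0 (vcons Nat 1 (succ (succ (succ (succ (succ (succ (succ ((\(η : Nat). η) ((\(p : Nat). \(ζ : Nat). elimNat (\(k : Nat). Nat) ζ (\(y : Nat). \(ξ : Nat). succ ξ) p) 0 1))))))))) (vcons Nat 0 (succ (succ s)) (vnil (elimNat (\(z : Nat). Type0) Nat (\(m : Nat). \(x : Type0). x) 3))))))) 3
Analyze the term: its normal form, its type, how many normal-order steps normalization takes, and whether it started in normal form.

resulting normal form:
  vcons Nat 4 0 (vcons Nat 3 2 (vcons Nat 2 0 (vcons Nat 1 8 (vcons Nat 0 5 (vnil Nat)))))
type:
  Vec Nat 5
normal-order step count: 18
term was already normal: no
first redex: a beta-redex


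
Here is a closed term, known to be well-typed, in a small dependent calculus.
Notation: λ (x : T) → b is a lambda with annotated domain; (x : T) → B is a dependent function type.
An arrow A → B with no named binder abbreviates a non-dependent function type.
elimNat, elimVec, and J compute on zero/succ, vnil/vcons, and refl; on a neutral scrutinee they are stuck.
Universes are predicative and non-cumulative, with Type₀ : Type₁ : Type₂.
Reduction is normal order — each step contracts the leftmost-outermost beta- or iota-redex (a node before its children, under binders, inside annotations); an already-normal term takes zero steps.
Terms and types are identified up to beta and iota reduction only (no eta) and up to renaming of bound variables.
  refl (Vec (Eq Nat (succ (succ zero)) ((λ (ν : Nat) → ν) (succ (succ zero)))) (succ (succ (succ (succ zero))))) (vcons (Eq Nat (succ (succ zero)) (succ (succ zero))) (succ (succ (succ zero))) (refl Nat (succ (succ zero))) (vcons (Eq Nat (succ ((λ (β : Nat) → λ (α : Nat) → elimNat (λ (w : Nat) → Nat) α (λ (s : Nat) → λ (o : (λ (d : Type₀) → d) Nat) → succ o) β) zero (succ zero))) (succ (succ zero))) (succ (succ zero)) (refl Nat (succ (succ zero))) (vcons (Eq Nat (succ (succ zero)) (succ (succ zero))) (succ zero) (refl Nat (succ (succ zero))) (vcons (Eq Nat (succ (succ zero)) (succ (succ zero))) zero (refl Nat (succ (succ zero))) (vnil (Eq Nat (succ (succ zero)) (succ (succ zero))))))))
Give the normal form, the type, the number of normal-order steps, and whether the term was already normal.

resulting normal form:
  refl (Vec (Eq Nat (succ (succ zero)) (succ (succ zero))) (succ (succ (succ (succ zero))))) (vcons (Eq Nat (succ (succ zero)) (succ (succ zero))) (succ (succ (succ zero))) (refl Nat (succ (succ zero))) (vcons (Eq Nat (succ (succ zero)) (succ (succ zero))) (succ (succ zero)) (refl Nat (succ (succ zero))) (vcons (Eq Nat (succ (succ zero)) (succ (succ zero))) (succ zero) (refl Nat (succ (succ zero))) (vcons (Eq Nat (succ (succ zero)) (succ (succ zero))) zero (refl Nat (succ (succ zero))) (vnil (Eq Nat (succ (succ zero)) (succ (succ zero))))))))
type:
  Eq (Vec (Eq Nat (succ (succ zero)) (succ (succ zero))) (succ (succ (succ (succ zero))))) (vcons (Eq Nat (succ (succ zero)) (succ (succ zero))) (succ (succ (succ zero))) (refl Nat (succ (succ zero))) (vcons (Eq Nat (succ (succ zero)) (succ (succ zero))) (succ (succ zero)) (refl Nat (succ (succ zero))) (vcons (Eq Nat (succ (succ zero)) (succ (succ zero))) (succ zero) (refl Nat (succ (succ zero))) (vcons (Eq Nat (succ (succ zero)) (succ (succ zero))) zero (refl Nat (succ (succ zero))) (vnil (Eq Nat (succ (succ zero)) (succ (succ zero)))))))) (vcons (Eq Nat (succ (succ zero)) (succ (succ zero))) (succ (succ (succ zero))) (refl Nat (succ (succ zero))) (vcons (Eq Nat (succ (succ zero)) (succ (succ zero))) (succ (succ zero)) (refl Nat (succ (succ zero))) (vcons (Eq Nat (succ (succ zero)) (succ (succ zero))) (succ zero) (refl Nat (succ (succ zero))) (vcons (Eq Nat (succ (succ zero)) (succ (succ zero))) zero (refl Nat (succ (succ zero))) (vnil (Eq Nat (succ (succ zero)) (succ (succ zero))))))))
normal-order step count: 4
started in normal form: no
first contracted redex: a beta-redex


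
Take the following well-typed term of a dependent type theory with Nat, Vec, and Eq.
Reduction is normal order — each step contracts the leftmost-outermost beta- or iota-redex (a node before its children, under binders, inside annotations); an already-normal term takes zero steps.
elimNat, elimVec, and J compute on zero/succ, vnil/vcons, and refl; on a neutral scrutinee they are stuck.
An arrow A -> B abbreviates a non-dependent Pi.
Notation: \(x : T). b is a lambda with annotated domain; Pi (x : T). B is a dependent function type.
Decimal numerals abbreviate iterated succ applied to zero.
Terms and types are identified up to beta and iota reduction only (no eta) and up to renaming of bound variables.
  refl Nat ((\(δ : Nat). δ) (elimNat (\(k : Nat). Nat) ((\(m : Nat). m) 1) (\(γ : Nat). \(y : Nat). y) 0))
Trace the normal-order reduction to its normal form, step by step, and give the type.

normal-order reduction:
  refl Nat ((\(δ : Nat). δ) (elimNat (\(k : Nat). Nat) ((\(m : Nat). m) 1) (\(γ : Nat). \(y : Nat). y) 0))
  ~> refl Nat (elimNat (\(δ : Nat). Nat) ((\(k : Nat). k) 1) (\(m : Nat). \(γ : Nat). γ) 0)
  ~> refl Nat ((\(δ : Nat). δ) 1)
  ~> refl Nat 1
inferred type:
  Eq Nat 1 1


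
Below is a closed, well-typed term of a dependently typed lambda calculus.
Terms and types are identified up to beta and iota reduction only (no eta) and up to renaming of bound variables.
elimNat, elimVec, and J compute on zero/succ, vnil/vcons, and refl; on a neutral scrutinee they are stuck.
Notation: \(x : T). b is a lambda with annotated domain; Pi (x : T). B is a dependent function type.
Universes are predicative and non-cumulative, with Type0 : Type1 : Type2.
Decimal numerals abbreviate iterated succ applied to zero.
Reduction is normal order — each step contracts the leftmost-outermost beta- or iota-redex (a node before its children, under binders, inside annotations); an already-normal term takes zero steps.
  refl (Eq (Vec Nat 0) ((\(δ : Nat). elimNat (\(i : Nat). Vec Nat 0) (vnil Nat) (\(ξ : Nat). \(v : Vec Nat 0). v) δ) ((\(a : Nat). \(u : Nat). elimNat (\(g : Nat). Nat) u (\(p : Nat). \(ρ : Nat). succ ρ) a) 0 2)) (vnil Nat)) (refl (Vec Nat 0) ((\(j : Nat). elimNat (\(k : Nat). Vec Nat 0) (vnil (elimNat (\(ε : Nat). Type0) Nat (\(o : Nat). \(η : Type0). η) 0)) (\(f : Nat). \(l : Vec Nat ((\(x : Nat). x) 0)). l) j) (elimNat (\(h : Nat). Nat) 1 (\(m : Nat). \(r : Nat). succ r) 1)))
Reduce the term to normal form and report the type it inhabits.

normal form:
  refl (Eq (Vec Nat 0) (vnil Nat) (vnil Nat)) (refl (Vec Nat 0) (vnil Nat))
the term's type:
  Eq (Eq (Vec Nat 0) (vnil Nat) (vnil Nat)) (refl (Vec Nat 0) (vnil Nat)) (refl (Vec Nat 0) (vnil Nat))
observation: 25 normal-order steps normalize the term, beginning with a beta-redex.


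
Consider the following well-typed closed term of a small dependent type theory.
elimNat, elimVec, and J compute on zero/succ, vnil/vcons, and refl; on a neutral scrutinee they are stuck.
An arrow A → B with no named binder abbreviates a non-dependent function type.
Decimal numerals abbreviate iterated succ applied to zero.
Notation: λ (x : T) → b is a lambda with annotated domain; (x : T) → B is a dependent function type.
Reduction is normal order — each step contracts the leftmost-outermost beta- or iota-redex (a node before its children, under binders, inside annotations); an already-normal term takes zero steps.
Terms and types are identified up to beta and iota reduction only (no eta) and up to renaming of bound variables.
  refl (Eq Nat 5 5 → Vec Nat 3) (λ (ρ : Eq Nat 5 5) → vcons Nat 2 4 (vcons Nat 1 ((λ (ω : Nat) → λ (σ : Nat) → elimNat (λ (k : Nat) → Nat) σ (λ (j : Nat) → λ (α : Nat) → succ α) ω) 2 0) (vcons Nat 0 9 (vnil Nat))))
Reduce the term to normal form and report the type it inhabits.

resulting normal form:
  refl (Eq Nat 5 5 → Vec Nat 3) (λ (ρ : Eq Nat 5 5) → vcons Nat 2 4 (vcons Nat 1 2 (vcons Nat 0 9 (vnil Nat))))
inferred type:
  Eq (Eq Nat 5 5 → Vec Nat 3) (λ (ρ : Eq Nat 5 5) → vcons Nat 2 4 (vcons Nat 1 2 (vcons Nat 0 9 (vnil Nat)))) (λ (ω : Eq Nat 5 5) → vcons Nat 2 4 (vcons Nat 1 2 (vcons Nat 0 9 (vnil Nat))))
observation: the leftmost-outermost redex is a beta-redex, and normalization takes 9 steps.


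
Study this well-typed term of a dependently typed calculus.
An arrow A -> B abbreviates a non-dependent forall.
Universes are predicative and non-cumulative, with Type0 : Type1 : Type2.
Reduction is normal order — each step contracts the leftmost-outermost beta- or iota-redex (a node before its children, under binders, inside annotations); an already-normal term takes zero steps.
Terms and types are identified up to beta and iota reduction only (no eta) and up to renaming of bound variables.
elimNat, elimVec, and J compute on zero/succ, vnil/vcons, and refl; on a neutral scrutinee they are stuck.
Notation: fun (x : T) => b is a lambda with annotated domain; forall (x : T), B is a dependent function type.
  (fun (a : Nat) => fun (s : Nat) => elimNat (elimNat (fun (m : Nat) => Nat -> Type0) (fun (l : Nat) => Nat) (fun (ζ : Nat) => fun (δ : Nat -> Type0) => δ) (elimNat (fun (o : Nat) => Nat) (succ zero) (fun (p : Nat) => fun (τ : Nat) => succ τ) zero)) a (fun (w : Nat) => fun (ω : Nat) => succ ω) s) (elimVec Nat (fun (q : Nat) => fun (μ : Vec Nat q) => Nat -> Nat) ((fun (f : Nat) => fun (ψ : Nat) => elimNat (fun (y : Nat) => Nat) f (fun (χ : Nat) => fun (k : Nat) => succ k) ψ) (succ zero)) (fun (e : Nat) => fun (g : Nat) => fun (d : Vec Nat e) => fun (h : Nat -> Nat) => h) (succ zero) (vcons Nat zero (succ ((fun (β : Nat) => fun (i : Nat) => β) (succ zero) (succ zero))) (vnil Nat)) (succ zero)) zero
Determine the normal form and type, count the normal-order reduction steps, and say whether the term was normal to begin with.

normal form:
  succ (succ zero)
the term's type:
  Nat
normal-order step count: 15
started in normal form: no
first contracted redex: a beta-redex


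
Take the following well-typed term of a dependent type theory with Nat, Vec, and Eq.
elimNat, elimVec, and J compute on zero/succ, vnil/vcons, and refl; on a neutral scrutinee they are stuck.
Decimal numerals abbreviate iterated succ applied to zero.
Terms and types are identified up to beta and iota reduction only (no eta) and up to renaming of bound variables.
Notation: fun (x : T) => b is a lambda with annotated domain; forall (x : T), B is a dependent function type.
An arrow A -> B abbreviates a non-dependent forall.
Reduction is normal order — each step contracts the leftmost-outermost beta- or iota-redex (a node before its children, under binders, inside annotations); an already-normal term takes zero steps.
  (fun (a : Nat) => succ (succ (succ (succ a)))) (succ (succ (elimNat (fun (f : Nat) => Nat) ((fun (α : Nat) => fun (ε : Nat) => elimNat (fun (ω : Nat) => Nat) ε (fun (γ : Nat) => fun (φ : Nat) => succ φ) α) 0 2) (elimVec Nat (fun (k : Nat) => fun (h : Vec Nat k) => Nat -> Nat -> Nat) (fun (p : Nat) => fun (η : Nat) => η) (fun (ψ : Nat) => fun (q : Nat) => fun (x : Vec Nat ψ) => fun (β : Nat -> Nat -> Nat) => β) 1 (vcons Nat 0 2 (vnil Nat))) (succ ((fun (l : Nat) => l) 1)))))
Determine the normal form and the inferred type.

resulting normal form:
  8
inferred type:
  Nat


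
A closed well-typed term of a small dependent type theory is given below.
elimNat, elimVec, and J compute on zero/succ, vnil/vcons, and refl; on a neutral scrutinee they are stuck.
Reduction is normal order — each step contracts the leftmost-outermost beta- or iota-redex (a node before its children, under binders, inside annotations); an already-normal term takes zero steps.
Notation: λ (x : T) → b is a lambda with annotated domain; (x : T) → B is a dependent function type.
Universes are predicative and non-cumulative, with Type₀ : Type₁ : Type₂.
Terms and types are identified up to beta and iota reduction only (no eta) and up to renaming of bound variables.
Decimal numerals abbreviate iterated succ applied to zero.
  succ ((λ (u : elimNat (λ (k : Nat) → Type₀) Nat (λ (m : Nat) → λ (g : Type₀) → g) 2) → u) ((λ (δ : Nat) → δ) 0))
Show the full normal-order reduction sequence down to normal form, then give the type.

normal-order reduction:
  succ ((λ (u : elimNat (λ (k : Nat) → Type₀) Nat (λ (m : Nat) → λ (g : Type₀) → g) 2) → u) ((λ (δ : Nat) → δ) 0))
  ~> succ ((λ (u : Nat) → u) 0)
  ~> 1
inferred type:
  Nat


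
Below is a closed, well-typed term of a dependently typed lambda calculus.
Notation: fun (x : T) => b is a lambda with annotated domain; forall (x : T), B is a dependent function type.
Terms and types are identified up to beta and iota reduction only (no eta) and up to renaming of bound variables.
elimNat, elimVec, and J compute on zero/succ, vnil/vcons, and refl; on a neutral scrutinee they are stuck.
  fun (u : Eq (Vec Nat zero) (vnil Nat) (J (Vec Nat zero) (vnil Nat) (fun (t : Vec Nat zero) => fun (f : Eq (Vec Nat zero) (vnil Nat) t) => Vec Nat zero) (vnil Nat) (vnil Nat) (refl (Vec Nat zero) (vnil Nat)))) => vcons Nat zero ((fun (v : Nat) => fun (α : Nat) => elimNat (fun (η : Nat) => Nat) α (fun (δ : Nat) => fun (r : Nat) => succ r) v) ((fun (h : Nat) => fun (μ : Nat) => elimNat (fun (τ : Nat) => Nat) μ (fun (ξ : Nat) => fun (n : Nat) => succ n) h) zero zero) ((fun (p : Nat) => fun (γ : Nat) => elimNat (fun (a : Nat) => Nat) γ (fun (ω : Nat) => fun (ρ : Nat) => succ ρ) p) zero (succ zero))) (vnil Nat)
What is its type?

the term's type:
  forall (u : Eq (Vec Nat zero) (vnil Nat) (vnil Nat)), Vec Nat (succ zero)
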